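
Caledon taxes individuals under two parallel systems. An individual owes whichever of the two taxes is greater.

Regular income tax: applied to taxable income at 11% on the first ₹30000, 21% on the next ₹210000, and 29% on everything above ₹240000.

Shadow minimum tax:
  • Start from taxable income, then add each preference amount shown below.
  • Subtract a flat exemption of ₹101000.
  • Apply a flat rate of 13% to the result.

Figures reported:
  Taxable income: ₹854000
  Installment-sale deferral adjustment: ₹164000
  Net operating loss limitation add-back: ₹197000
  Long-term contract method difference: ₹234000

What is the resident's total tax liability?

Shadow minimum tax:
  Adjusted income: ₹854000 + ₹164000 + ₹197000 + ₹234000 = ₹1449000
  Less exemption ₹101000 → base ₹1348000
  ₹1348000 × 13% = ₹175240

Regular income tax:
  ₹30000 × 11% = ₹3300
  ₹210000 × 21% = ₹44100
  ₹614000 × 29% = ₹178060
  → ₹225460

₹225460 > ₹175240, so the regular income tax governs.

₹225460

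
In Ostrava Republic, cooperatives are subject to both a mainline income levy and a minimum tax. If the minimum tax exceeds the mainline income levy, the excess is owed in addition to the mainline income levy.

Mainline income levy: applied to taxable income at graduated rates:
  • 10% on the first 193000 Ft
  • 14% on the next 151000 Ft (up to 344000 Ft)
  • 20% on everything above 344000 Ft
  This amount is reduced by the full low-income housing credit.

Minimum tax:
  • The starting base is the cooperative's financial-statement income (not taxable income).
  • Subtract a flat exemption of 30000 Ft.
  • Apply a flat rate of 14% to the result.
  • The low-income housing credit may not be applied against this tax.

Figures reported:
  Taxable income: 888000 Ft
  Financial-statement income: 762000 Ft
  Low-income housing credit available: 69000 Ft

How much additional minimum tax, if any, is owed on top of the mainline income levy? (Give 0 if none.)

Minimum tax:
  Base (financial-statement income): 762000 Ft
  Less exemption 30000 Ft → base 732000 Ft
  732000 Ft × 14% = 102480 Ft

Mainline income levy:
  193000 Ft × 10% = 19300 Ft
  151000 Ft × 14% = 21140 Ft
  544000 Ft × 20% = 108800 Ft
  → 149240 Ft
  Less low-income housing credit 69000 Ft → 80240 Ft

Excess of minimum tax over mainline income levy: 102480 Ft − 80240 Ft = 22240 Ft.

22240 Ft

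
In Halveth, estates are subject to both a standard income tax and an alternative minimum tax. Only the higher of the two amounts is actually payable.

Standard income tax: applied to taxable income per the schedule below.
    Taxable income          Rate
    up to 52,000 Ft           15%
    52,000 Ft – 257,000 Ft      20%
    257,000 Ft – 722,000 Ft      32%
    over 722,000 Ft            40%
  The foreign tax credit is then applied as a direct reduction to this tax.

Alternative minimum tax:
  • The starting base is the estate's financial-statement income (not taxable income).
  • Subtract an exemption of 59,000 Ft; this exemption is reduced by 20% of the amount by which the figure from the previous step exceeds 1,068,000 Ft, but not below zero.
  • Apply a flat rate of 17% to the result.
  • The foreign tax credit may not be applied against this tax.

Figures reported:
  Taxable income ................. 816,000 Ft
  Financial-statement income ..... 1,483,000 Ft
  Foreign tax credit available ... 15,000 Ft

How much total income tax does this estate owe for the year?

252,110 Ft

Standard income tax:
  52,000 Ft × 15% = 7,800 Ft
  205,000 Ft × 20% = 41,000 Ft
  465,000 Ft × 32% = 148,800 Ft
  94,000 Ft × 40% = 37,600 Ft
  → 235,200 Ft
  Less foreign tax credit 15,000 Ft → 220,200 Ft

Alternative minimum tax:
  Base (financial-statement income): 1,483,000 Ft
  Exemption: 20% × (1,483,000 Ft − 1,068,000 Ft) = 83,000 Ft ≥ 59,000 Ft, so the exemption is fully phased out
  Base: 1,483,000 Ft − 0 Ft = 1,483,000 Ft
  1,483,000 Ft × 17% = 252,110 Ft

252,110 Ft > 220,200 Ft, so the alternative minimum tax is the binding amount.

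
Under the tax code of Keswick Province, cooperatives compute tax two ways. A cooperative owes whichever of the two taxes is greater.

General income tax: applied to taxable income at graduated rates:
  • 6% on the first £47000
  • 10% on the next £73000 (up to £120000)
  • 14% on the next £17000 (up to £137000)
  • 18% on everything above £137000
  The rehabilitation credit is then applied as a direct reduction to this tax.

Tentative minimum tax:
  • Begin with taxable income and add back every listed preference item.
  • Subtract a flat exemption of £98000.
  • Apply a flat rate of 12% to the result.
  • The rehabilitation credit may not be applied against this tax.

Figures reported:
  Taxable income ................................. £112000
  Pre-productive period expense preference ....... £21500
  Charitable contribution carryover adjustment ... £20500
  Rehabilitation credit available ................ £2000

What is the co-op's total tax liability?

£7320

Tentative minimum tax:
  Adjusted income: £112000 + £21500 + £20500 = £154000
  Less exemption £98000 → base £56000
  £56000 × 12% = £6720

General income tax:
  £47000 × 6% = £2820
  £65000 × 10% = £6500
  → £9320
  Less rehabilitation credit £2000 → £7320

£7320 > £6720, so the general income tax governs.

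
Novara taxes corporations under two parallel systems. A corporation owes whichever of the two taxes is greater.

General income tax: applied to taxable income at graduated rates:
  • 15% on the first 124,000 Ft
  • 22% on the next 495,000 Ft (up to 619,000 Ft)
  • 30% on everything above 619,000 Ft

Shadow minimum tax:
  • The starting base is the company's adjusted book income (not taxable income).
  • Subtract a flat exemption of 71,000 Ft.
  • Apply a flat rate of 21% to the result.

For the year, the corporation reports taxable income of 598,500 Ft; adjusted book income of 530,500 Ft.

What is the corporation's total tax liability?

122,990 Ft

General income tax:
  124,000 Ft × 15% = 18,600 Ft
  474,500 Ft × 22% = 104,390 Ft
  → 122,990 Ft

Shadow minimum tax:
  Base (adjusted book income): 530,500 Ft
  Less exemption 71,000 Ft → base 459,500 Ft
  459,500 Ft × 21% = 96,495 Ft

122,990 Ft > 96,495 Ft, so the general income tax governs.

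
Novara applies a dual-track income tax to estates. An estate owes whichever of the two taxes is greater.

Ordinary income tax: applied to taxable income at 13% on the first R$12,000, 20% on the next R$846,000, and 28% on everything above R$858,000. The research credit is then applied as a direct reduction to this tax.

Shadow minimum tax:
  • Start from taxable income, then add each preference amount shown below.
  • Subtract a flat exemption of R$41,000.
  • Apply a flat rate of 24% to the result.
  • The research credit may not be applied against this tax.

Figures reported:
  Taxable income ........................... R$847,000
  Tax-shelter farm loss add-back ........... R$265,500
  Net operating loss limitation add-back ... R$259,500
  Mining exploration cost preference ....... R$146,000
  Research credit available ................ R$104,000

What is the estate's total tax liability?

R$354,480

Ordinary income tax:
  R$12,000 × 13% = R$1,560
  R$835,000 × 20% = R$167,000
  → R$168,560
  Less research credit R$104,000 → R$64,560

Shadow minimum tax:
  Adjusted income: R$847,000 + R$265,500 + R$259,500 + R$146,000 = R$1,518,000
  Less exemption R$41,000 → base R$1,477,000
  R$1,477,000 × 24% = R$354,480

R$354,480 > R$64,560, so the shadow minimum tax is the binding amount.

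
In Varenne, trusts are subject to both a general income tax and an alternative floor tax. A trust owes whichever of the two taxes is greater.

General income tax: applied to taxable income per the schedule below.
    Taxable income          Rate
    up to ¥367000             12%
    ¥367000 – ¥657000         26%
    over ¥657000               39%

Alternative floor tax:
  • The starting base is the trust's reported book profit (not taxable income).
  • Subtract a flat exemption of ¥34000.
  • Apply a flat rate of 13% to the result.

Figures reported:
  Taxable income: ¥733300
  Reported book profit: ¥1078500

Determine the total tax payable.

Alternative floor tax:
  Base (reported book profit): ¥1078500
  Less exemption ¥34000 → base ¥1044500
  ¥1044500 × 13% = ¥135785

General income tax:
  ¥367000 × 12% = ¥44040
  ¥290000 × 26% = ¥75400
  ¥76300 × 39% = ¥29757
  → ¥149197

¥149197 > ¥135785, so the general income tax governs.

¥149197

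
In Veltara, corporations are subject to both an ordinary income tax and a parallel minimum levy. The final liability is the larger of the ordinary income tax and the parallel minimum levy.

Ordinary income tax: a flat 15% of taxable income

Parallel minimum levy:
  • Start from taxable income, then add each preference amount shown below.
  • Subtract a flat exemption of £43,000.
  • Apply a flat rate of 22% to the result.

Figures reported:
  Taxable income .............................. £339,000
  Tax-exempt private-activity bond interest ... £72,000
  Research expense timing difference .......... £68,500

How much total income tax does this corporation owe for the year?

£96,030

Parallel minimum levy:
  Adjusted income: £339,000 + £72,000 + £68,500 = £479,500
  Less exemption £43,000 → base £436,500
  £436,500 × 22% = £96,030

Ordinary income tax:
  £339,000 × 15% = £50,850

£96,030 > £50,850, so the parallel minimum levy is the binding amount.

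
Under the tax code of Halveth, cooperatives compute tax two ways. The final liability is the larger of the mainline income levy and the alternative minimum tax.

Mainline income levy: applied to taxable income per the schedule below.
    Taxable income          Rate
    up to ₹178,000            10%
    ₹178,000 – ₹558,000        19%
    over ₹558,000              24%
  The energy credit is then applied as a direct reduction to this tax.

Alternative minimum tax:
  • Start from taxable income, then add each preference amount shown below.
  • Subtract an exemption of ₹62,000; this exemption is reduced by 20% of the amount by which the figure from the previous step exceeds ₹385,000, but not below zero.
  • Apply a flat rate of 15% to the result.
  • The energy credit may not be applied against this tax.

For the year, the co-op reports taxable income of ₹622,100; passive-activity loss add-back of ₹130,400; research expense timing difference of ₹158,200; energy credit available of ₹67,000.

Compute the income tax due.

Alternative minimum tax:
  Adjusted income: ₹622,100 + ₹130,400 + ₹158,200 = ₹910,700
  Exemption: 20% × (₹910,700 − ₹385,000) = ₹105,140 ≥ ₹62,000, so the exemption is fully phased out
  Base: ₹910,700 − ₹0 = ₹910,700
  ₹910,700 × 15% = ₹136,605

Mainline income levy:
  ₹178,000 × 10% = ₹17,800
  ₹380,000 × 19% = ₹72,200
  ₹64,100 × 24% = ₹15,384
  → ₹105,384
  Less energy credit ₹67,000 → ₹38,384

₹136,605 > ₹38,384, so the alternative minimum tax is the binding amount.

₹136,605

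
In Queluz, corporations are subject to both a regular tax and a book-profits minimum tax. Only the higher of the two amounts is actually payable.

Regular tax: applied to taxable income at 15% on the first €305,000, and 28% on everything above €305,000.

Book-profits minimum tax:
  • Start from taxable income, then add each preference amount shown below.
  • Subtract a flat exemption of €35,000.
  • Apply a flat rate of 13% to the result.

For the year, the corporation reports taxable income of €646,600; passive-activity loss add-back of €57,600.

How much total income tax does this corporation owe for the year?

€141,398

Book-profits minimum tax:
  Adjusted income: €646,600 + €57,600 = €704,200
  Less exemption €35,000 → base €669,200
  €669,200 × 13% = €86,996

Regular tax:
  €305,000 × 15% = €45,750
  €341,600 × 28% = €95,648
  → €141,398

€141,398 > €86,996, so the regular tax governs.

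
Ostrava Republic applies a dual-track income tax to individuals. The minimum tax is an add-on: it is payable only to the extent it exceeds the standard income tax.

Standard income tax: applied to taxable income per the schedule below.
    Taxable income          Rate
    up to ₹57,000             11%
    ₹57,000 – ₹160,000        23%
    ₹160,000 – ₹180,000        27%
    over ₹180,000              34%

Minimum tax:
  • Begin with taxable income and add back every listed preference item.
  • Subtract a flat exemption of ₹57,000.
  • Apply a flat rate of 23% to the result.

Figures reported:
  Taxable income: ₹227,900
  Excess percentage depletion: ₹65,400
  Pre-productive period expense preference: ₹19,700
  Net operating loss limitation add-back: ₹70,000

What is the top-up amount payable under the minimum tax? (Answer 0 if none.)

₹23,334

Minimum tax:
  Adjusted income: ₹227,900 + ₹65,400 + ₹19,700 + ₹70,000 = ₹383,000
  Less exemption ₹57,000 → base ₹326,000
  ₹326,000 × 23% = ₹74,980

Standard income tax:
  ₹57,000 × 11% = ₹6,270
  ₹103,000 × 23% = ₹23,690
  ₹20,000 × 27% = ₹5,400
  ₹47,900 × 34% = ₹16,286
  → ₹51,646

Excess of minimum tax over standard income tax: ₹74,980 − ₹51,646 = ₹23,334.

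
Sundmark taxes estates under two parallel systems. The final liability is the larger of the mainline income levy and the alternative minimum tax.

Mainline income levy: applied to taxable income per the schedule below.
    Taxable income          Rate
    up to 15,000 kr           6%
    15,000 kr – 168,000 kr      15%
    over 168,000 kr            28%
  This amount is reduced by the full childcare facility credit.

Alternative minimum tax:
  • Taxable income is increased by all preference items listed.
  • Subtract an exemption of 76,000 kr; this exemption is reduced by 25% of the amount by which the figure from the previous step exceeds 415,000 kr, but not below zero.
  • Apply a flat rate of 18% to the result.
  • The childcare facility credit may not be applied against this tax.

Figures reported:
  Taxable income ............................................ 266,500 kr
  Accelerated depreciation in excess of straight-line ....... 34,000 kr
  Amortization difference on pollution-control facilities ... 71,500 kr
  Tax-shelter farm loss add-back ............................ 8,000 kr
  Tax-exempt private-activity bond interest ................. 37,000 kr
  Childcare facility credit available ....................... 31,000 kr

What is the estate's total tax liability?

61,470 kr

Mainline income levy:
  15,000 kr × 6% = 900 kr
  153,000 kr × 15% = 22,950 kr
  98,500 kr × 28% = 27,580 kr
  → 51,430 kr
  Less childcare facility credit 31,000 kr → 20,430 kr

Alternative minimum tax:
  Adjusted income: 266,500 kr + 34,000 kr + 71,500 kr + 8,000 kr + 37,000 kr = 417,000 kr
  Exemption: 76,000 kr − 25% × (417,000 kr − 415,000 kr) = 76,000 kr − 500 kr = 75,500 kr
  Base: 417,000 kr − 75,500 kr = 341,500 kr
  341,500 kr × 18% = 61,470 kr

61,470 kr > 20,430 kr, so the alternative minimum tax is the binding amount.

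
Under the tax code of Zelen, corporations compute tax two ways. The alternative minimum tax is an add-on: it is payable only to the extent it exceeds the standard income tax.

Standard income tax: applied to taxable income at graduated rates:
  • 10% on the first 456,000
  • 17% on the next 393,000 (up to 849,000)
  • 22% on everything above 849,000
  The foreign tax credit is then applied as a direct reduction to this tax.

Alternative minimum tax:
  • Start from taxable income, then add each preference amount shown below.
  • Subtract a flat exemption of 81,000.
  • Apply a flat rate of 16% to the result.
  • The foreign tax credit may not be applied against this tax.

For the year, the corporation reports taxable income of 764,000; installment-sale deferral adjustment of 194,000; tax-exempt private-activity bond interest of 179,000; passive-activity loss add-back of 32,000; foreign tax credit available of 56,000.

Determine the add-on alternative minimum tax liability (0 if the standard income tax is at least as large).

Standard income tax:
  456,000 × 10% = 45,600
  308,000 × 17% = 52,360
  → 97,960
  Less foreign tax credit 56,000 → 41,960

Alternative minimum tax:
  Adjusted income: 764,000 + 194,000 + 179,000 + 32,000 = 1,169,000
  Less exemption 81,000 → base 1,088,000
  1,088,000 × 16% = 174,080

Excess of alternative minimum tax over standard income tax: 174,080 − 41,960 = 132,120.

132,120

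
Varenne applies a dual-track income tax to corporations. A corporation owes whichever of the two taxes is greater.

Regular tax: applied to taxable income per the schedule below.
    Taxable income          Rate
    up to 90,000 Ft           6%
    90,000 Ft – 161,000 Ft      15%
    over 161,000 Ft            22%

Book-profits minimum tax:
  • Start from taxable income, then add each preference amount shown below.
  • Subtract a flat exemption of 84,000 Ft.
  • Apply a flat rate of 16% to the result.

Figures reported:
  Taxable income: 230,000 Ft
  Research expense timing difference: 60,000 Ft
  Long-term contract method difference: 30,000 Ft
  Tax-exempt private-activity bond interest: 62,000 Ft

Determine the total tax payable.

Regular tax:
  90,000 Ft × 6% = 5,400 Ft
  71,000 Ft × 15% = 10,650 Ft
  69,000 Ft × 22% = 15,180 Ft
  → 31,230 Ft

Book-profits minimum tax:
  Adjusted income: 230,000 Ft + 60,000 Ft + 30,000 Ft + 62,000 Ft = 382,000 Ft
  Less exemption 84,000 Ft → base 298,000 Ft
  298,000 Ft × 16% = 47,680 Ft

47,680 Ft > 31,230 Ft, so the book-profits minimum tax is the binding amount.

47,680 Ft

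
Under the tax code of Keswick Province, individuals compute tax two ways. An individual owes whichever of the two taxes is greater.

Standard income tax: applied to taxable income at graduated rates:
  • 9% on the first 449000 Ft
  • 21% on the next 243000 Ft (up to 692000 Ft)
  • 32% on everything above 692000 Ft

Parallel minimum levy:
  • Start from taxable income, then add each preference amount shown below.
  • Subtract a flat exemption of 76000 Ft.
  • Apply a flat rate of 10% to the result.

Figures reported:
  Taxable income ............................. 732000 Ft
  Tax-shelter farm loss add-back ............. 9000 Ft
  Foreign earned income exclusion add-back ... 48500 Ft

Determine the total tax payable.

Parallel minimum levy:
  Adjusted income: 732000 Ft + 9000 Ft + 48500 Ft = 789500 Ft
  Less exemption 76000 Ft → base 713500 Ft
  713500 Ft × 10% = 71350 Ft

Standard income tax:
  449000 Ft × 9% = 40410 Ft
  243000 Ft × 21% = 51030 Ft
  40000 Ft × 32% = 12800 Ft
  → 104240 Ft

104240 Ft > 71350 Ft, so the standard income tax governs.

104240 Ft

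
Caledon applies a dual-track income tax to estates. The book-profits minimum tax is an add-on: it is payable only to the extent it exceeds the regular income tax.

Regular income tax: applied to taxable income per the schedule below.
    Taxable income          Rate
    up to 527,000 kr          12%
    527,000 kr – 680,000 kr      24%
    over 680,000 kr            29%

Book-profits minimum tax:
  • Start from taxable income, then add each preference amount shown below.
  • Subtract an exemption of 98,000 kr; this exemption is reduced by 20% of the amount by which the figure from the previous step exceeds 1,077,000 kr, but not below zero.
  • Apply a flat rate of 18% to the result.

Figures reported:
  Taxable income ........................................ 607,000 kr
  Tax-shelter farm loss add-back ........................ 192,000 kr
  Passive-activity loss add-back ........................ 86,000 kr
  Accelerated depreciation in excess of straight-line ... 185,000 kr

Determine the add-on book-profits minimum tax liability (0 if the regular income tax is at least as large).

92,520 kr

Regular income tax:
  527,000 kr × 12% = 63,240 kr
  80,000 kr × 24% = 19,200 kr
  → 82,440 kr

Book-profits minimum tax:
  Adjusted income: 607,000 kr + 192,000 kr + 86,000 kr + 185,000 kr = 1,070,000 kr
  Exemption: 1,070,000 kr ≤ 1,077,000 kr, so full 98,000 kr applies
  Base: 1,070,000 kr − 98,000 kr = 972,000 kr
  972,000 kr × 18% = 174,960 kr

Excess of book-profits minimum tax over regular income tax: 174,960 kr − 82,440 kr = 92,520 kr.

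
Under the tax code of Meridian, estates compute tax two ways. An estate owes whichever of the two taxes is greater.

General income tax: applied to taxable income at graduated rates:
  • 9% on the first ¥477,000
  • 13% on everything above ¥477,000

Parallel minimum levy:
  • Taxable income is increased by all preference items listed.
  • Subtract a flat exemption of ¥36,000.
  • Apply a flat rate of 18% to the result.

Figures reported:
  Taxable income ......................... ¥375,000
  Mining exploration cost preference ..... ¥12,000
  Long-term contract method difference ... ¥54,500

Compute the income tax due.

¥72,990

Parallel minimum levy:
  Adjusted income: ¥375,000 + ¥12,000 + ¥54,500 = ¥441,500
  Less exemption ¥36,000 → base ¥405,500
  ¥405,500 × 18% = ¥72,990

General income tax:
  ¥375,000 × 9% = ¥33,750

¥72,990 > ¥33,750, so the parallel minimum levy is the binding amount.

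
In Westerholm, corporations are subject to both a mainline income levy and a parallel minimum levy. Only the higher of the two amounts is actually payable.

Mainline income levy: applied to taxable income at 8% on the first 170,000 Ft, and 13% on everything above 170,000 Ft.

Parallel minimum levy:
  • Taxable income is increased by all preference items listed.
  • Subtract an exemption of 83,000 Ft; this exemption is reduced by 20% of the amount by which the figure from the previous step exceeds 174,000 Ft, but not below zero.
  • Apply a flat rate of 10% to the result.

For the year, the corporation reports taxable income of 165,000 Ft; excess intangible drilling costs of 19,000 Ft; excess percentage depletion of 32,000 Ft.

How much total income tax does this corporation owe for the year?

14,140 Ft

Parallel minimum levy:
  Adjusted income: 165,000 Ft + 19,000 Ft + 32,000 Ft = 216,000 Ft
  Exemption: 83,000 Ft − 20% × (216,000 Ft − 174,000 Ft) = 83,000 Ft − 8,400 Ft = 74,600 Ft
  Base: 216,000 Ft − 74,600 Ft = 141,400 Ft
  141,400 Ft × 10% = 14,140 Ft

Mainline income levy:
  165,000 Ft × 8% = 13,200 Ft

14,140 Ft > 13,200 Ft, so the parallel minimum levy is the binding amount.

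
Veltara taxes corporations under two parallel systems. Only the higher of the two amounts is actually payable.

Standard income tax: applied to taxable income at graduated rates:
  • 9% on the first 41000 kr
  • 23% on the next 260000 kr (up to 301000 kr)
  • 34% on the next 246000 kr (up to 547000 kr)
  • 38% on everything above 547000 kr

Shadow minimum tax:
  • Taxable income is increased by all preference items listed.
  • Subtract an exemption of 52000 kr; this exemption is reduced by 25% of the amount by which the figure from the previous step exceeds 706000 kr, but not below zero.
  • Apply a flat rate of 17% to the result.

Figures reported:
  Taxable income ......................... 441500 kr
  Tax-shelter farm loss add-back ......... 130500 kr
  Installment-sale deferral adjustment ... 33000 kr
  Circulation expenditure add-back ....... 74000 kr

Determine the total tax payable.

111260 kr

Standard income tax:
  41000 kr × 9% = 3690 kr
  260000 kr × 23% = 59800 kr
  140500 kr × 34% = 47770 kr
  → 111260 kr

Shadow minimum tax:
  Adjusted income: 441500 kr + 130500 kr + 33000 kr + 74000 kr = 679000 kr
  Exemption: 679000 kr ≤ 706000 kr, so full 52000 kr applies
  Base: 679000 kr − 52000 kr = 627000 kr
  627000 kr × 17% = 106590 kr

111260 kr > 106590 kr, so the standard income tax governs.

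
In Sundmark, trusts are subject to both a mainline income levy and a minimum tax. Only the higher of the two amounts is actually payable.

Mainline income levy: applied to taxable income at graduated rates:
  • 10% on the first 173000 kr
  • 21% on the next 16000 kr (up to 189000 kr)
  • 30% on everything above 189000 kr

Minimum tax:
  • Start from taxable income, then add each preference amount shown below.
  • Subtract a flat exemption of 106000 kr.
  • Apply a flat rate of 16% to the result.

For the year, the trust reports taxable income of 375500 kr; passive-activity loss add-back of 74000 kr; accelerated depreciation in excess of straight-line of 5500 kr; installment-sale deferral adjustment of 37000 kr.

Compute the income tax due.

76610 kr

Minimum tax:
  Adjusted income: 375500 kr + 74000 kr + 5500 kr + 37000 kr = 492000 kr
  Less exemption 106000 kr → base 386000 kr
  386000 kr × 16% = 61760 kr

Mainline income levy:
  173000 kr × 10% = 17300 kr
  16000 kr × 21% = 3360 kr
  186500 kr × 30% = 55950 kr
  → 76610 kr

76610 kr > 61760 kr, so the mainline income levy governs.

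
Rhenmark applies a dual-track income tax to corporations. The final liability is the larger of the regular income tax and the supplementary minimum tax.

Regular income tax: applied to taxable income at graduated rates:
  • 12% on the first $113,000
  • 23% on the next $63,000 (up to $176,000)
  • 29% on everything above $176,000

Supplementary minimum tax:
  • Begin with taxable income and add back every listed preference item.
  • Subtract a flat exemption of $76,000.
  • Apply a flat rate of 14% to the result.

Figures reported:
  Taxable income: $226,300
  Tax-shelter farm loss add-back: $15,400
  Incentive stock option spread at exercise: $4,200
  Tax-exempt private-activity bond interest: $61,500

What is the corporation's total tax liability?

Supplementary minimum tax:
  Adjusted income: $226,300 + $15,400 + $4,200 + $61,500 = $307,400
  Less exemption $76,000 → base $231,400
  $231,400 × 14% = $32,396

Regular income tax:
  $113,000 × 12% = $13,560
  $63,000 × 23% = $14,490
  $50,300 × 29% = $14,587
  → $42,637

$42,637 > $32,396, so the regular income tax governs.

$42,637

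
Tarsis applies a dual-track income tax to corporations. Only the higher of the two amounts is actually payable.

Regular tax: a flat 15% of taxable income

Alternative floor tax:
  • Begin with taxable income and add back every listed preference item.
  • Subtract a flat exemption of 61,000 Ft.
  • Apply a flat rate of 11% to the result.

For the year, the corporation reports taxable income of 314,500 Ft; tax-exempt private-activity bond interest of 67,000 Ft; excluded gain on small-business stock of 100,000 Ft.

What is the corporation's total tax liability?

47,175 Ft

Regular tax:
  314,500 Ft × 15% = 47,175 Ft

Alternative floor tax:
  Adjusted income: 314,500 Ft + 67,000 Ft + 100,000 Ft = 481,500 Ft
  Less exemption 61,000 Ft → base 420,500 Ft
  420,500 Ft × 11% = 46,255 Ft

47,175 Ft > 46,255 Ft, so the regular tax governs.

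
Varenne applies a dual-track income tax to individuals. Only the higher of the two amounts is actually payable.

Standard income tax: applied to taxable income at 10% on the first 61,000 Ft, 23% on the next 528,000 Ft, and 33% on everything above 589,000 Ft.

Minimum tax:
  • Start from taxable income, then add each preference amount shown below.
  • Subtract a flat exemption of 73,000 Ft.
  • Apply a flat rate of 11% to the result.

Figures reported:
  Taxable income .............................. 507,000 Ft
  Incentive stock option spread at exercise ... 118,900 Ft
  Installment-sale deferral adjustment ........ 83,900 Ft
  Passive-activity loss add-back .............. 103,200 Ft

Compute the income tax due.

108,680 Ft

Standard income tax:
  61,000 Ft × 10% = 6,100 Ft
  446,000 Ft × 23% = 102,580 Ft
  → 108,680 Ft

Minimum tax:
  Adjusted income: 507,000 Ft + 118,900 Ft + 83,900 Ft + 103,200 Ft = 813,000 Ft
  Less exemption 73,000 Ft → base 740,000 Ft
  740,000 Ft × 11% = 81,400 Ft

108,680 Ft > 81,400 Ft, so the standard income tax governs.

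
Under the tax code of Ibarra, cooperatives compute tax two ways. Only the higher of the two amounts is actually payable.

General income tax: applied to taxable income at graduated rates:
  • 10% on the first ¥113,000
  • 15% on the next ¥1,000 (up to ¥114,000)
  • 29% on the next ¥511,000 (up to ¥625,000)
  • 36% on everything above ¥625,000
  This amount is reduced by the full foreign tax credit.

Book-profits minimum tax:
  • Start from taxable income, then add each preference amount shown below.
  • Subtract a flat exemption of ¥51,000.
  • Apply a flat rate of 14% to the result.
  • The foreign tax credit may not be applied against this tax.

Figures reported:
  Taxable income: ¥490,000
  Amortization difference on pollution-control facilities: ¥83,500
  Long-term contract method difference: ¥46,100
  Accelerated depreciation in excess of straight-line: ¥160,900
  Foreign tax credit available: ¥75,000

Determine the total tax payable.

¥102,130

General income tax:
  ¥113,000 × 10% = ¥11,300
  ¥1,000 × 15% = ¥150
  ¥376,000 × 29% = ¥109,040
  → ¥120,490
  Less foreign tax credit ¥75,000 → ¥45,490

Book-profits minimum tax:
  Adjusted income: ¥490,000 + ¥83,500 + ¥46,100 + ¥160,900 = ¥780,500
  Less exemption ¥51,000 → base ¥729,500
  ¥729,500 × 14% = ¥102,130

¥102,130 > ¥45,490, so the book-profits minimum tax is the binding amount.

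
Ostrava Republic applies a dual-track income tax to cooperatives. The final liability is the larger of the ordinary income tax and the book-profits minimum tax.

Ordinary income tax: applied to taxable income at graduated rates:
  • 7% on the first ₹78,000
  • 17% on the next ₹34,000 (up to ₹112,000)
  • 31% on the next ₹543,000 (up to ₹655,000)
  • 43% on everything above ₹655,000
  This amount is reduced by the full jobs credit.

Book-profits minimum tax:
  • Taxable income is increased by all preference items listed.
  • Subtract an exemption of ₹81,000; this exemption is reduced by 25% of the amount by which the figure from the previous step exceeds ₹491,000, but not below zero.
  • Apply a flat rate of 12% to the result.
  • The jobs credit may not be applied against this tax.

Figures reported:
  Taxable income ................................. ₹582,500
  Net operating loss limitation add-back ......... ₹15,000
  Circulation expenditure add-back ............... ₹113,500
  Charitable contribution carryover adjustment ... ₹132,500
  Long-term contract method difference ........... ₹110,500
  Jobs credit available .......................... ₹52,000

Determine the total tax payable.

Ordinary income tax:
  ₹78,000 × 7% = ₹5,460
  ₹34,000 × 17% = ₹5,780
  ₹470,500 × 31% = ₹145,855
  → ₹157,095
  Less jobs credit ₹52,000 → ₹105,095

Book-profits minimum tax:
  Adjusted income: ₹582,500 + ₹15,000 + ₹113,500 + ₹132,500 + ₹110,500 = ₹954,000
  Exemption: 25% × (₹954,000 − ₹491,000) = ₹115,750 ≥ ₹81,000, so the exemption is fully phased out
  Base: ₹954,000 − ₹0 = ₹954,000
  ₹954,000 × 12% = ₹114,480

₹114,480 > ₹105,095, so the book-profits minimum tax is the binding amount.

₹114,480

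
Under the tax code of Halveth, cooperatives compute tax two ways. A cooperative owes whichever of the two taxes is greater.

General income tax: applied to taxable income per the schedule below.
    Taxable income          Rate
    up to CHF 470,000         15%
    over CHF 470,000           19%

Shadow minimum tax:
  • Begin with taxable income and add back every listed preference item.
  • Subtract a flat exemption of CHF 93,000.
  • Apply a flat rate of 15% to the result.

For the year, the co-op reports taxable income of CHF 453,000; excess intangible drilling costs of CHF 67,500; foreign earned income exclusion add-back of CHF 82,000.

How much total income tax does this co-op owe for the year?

General income tax:
  CHF 453,000 × 15% = CHF 67,950

Shadow minimum tax:
  Adjusted income: CHF 453,000 + CHF 67,500 + CHF 82,000 = CHF 602,500
  Less exemption CHF 93,000 → base CHF 509,500
  CHF 509,500 × 15% = CHF 76,425

CHF 76,425 > CHF 67,950, so the shadow minimum tax is the binding amount.

CHF 76,425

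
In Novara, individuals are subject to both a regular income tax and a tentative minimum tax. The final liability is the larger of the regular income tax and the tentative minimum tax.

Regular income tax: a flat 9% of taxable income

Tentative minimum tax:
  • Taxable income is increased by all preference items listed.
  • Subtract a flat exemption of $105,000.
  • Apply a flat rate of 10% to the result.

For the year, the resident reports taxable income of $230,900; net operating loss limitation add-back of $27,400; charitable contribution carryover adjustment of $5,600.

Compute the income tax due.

$20,781

Regular income tax:
  $230,900 × 9% = $20,781

Tentative minimum tax:
  Adjusted income: $230,900 + $27,400 + $5,600 = $263,900
  Less exemption $105,000 → base $158,900
  $158,900 × 10% = $15,890

$20,781 > $15,890, so the regular income tax governs.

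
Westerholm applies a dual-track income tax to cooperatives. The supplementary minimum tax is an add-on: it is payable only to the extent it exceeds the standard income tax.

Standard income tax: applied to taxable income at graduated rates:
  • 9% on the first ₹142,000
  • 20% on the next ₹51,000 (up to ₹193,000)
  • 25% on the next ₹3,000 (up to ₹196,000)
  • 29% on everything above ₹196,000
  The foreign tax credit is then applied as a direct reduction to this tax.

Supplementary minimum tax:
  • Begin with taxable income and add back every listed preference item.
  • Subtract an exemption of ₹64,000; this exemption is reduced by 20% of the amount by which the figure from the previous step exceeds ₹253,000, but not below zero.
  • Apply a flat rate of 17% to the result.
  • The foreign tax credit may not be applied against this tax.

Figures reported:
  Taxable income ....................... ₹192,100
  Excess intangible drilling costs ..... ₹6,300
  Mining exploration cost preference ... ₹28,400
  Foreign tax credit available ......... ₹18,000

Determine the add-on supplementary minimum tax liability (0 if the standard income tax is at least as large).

₹22,876

Standard income tax:
  ₹142,000 × 9% = ₹12,780
  ₹50,100 × 20% = ₹10,020
  → ₹22,800
  Less foreign tax credit ₹18,000 → ₹4,800

Supplementary minimum tax:
  Adjusted income: ₹192,100 + ₹6,300 + ₹28,400 = ₹226,800
  Exemption: ₹226,800 ≤ ₹253,000, so full ₹64,000 applies
  Base: ₹226,800 − ₹64,000 = ₹162,800
  ₹162,800 × 17% = ₹27,676

Excess of supplementary minimum tax over standard income tax: ₹27,676 − ₹4,800 = ₹22,876.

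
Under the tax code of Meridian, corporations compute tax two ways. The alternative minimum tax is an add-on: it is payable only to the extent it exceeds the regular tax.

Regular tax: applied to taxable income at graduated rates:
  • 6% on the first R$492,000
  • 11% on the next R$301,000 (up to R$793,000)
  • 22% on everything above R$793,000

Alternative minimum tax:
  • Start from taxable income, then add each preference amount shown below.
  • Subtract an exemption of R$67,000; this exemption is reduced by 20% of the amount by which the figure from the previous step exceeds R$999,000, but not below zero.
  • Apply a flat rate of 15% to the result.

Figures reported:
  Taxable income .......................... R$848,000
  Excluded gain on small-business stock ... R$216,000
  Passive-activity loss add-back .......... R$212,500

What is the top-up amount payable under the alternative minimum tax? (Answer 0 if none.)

Regular tax:
  R$492,000 × 6% = R$29,520
  R$301,000 × 11% = R$33,110
  R$55,000 × 22% = R$12,100
  → R$74,730

Alternative minimum tax:
  Adjusted income: R$848,000 + R$216,000 + R$212,500 = R$1,276,500
  Exemption: R$67,000 − 20% × (R$1,276,500 − R$999,000) = R$67,000 − R$55,500 = R$11,500
  Base: R$1,276,500 − R$11,500 = R$1,265,000
  R$1,265,000 × 15% = R$189,750

Excess of alternative minimum tax over regular tax: R$189,750 − R$74,730 = R$115,020.

R$115,020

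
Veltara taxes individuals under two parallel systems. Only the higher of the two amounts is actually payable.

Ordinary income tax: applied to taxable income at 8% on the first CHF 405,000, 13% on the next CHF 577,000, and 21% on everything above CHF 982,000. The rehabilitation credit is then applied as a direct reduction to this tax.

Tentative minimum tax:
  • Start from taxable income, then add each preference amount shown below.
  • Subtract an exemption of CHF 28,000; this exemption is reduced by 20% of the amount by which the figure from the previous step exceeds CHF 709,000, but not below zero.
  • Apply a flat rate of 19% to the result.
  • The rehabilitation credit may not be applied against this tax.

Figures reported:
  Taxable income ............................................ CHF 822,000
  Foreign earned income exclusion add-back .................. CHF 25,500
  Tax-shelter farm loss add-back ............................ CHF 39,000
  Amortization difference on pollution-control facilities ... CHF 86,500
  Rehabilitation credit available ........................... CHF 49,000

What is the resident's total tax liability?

CHF 184,870

Tentative minimum tax:
  Adjusted income: CHF 822,000 + CHF 25,500 + CHF 39,000 + CHF 86,500 = CHF 973,000
  Exemption: 20% × (CHF 973,000 − CHF 709,000) = CHF 52,800 ≥ CHF 28,000, so the exemption is fully phased out
  Base: CHF 973,000 − CHF 0 = CHF 973,000
  CHF 973,000 × 19% = CHF 184,870

Ordinary income tax:
  CHF 405,000 × 8% = CHF 32,400
  CHF 417,000 × 13% = CHF 54,210
  → CHF 86,610
  Less rehabilitation credit CHF 49,000 → CHF 37,610

CHF 184,870 > CHF 37,610, so the tentative minimum tax is the binding amount.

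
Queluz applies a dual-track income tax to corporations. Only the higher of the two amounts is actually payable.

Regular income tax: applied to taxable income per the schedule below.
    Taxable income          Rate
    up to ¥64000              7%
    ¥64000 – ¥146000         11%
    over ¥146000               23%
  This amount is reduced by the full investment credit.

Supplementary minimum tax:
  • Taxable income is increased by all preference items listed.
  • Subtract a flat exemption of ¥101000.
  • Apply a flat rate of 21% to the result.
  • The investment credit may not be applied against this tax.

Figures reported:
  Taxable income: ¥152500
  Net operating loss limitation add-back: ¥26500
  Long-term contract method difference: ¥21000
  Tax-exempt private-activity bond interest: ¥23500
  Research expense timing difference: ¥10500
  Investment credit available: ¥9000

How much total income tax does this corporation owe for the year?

Supplementary minimum tax:
  Adjusted income: ¥152500 + ¥26500 + ¥21000 + ¥23500 + ¥10500 = ¥234000
  Less exemption ¥101000 → base ¥133000
  ¥133000 × 21% = ¥27930

Regular income tax:
  ¥64000 × 7% = ¥4480
  ¥82000 × 11% = ¥9020
  ¥6500 × 23% = ¥1495
  → ¥14995
  Less investment credit ¥9000 → ¥5995

¥27930 > ¥5995, so the supplementary minimum tax is the binding amount.

¥27930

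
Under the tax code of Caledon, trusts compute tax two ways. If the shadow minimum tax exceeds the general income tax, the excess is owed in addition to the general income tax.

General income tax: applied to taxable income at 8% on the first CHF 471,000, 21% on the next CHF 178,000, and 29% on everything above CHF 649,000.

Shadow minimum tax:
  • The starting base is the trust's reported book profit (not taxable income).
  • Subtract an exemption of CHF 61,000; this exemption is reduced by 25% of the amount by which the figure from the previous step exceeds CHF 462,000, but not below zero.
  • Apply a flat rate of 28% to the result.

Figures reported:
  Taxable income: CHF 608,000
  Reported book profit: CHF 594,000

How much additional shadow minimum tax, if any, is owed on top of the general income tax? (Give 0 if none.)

Shadow minimum tax:
  Base (reported book profit): CHF 594,000
  Exemption: CHF 61,000 − 25% × (CHF 594,000 − CHF 462,000) = CHF 61,000 − CHF 33,000 = CHF 28,000
  Base: CHF 594,000 − CHF 28,000 = CHF 566,000
  CHF 566,000 × 28% = CHF 158,480

General income tax:
  CHF 471,000 × 8% = CHF 37,680
  CHF 137,000 × 21% = CHF 28,770
  → CHF 66,450

Excess of shadow minimum tax over general income tax: CHF 158,480 − CHF 66,450 = CHF 92,030.

CHF 92,030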